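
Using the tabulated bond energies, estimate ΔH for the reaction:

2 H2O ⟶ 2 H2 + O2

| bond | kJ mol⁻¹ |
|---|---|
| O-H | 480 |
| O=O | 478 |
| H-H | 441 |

ΔH ≈ +560 kJ

Bonds broken (reactants):
  O-H: 4 × 480 = 1920
  Σ(broken) = 1920 kJ
Bonds formed (products):
  H-H: 2 × 441 = 882
  O=O: 1 × 478 = 478
  Σ(formed) = 1360 kJ
ΔH = Σ(broken) − Σ(formed) = 1920 − 1360 = +560 kJ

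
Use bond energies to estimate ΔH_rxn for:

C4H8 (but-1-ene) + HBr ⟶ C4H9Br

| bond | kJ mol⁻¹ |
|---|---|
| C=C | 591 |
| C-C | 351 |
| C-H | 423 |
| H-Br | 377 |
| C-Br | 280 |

ΔH ≈ −86 kJ

Bonds broken (reactants):
  C-C: 2 × 351 = 702
  C-H: 8 × 423 = 3384
  C=C: 1 × 591 = 591
  H-Br: 1 × 377 = 377
  Σ(broken) = 5054 kJ
Bonds formed (products):
  C-Br: 1 × 280 = 280
  C-C: 3 × 351 = 1053
  C-H: 9 × 423 = 3807
  Σ(formed) = 5140 kJ
ΔH = Σ(broken) − Σ(formed) = 5054 − 5140 = −86 kJ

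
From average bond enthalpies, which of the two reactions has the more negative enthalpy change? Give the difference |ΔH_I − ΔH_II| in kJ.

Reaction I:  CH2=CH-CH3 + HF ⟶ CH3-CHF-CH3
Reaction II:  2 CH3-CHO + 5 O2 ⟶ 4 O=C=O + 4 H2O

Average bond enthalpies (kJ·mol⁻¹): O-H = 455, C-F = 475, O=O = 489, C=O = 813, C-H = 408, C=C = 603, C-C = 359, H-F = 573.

Reaction I:
  Bonds broken (reactants):
    C-C: 1 × 359 = 359
    C-H: 6 × 408 = 2448
    C=C: 1 × 603 = 603
    H-F: 1 × 573 = 573
    Σ(broken) = 3983 kJ
  Bonds formed (products):
    C-C: 2 × 359 = 718
    C-F: 1 × 475 = 475
    C-H: 7 × 408 = 2856
    Σ(formed) = 4049 kJ
  ΔH_I = 3983 − 4049 = −66 kJ
Reaction II:
  Bonds broken (reactants):
    C-C: 2 × 359 = 718
    C-H: 8 × 408 = 3264
    C=O: 2 × 813 = 1626
    O=O: 5 × 489 = 2445
    Σ(broken) = 8053 kJ
  Bonds formed (products):
    C=O: 8 × 813 = 6504
    O-H: 8 × 455 = 3640
    Σ(formed) = 10144 kJ
  ΔH_II = 8053 − 10144 = −2091 kJ
ΔH_I − ΔH_II = +2025 kJ, so reaction II has the more negative ΔH; |ΔH_I − ΔH_II| = 2025 kJ.

Reaction II, by 2025 kJ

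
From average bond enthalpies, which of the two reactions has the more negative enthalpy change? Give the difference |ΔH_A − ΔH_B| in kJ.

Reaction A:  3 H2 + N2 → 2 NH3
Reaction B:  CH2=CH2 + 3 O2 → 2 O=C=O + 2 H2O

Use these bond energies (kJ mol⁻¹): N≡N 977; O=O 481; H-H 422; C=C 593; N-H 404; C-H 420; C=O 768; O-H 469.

Reaction A:
  Bonds broken (reactants):
    H-H: 3 × 422 = 1266
    N≡N: 1 × 977 = 977
    Σ(broken) = 2243 kJ
  Bonds formed (products):
    N-H: 6 × 404 = 2424
    Σ(formed) = 2424 kJ
  ΔH_A = 2243 − 2424 = −181 kJ
Reaction B:
  Bonds broken (reactants):
    C-H: 4 × 420 = 1680
    C=C: 1 × 593 = 593
    O=O: 3 × 481 = 1443
    Σ(broken) = 3716 kJ
  Bonds formed (products):
    C=O: 4 × 768 = 3072
    O-H: 4 × 469 = 1876
    Σ(formed) = 4948 kJ
  ΔH_B = 3716 − 4948 = −1232 kJ
ΔH_A − ΔH_B = +1051 kJ, so reaction B has the more negative ΔH; |ΔH_A − ΔH_B| = 1051 kJ.

Reaction B, by 1051 kJ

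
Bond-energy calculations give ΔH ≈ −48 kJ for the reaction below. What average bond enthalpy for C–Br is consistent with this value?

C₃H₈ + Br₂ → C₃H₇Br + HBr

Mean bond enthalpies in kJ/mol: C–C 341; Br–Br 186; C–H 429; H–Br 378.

Let D be the C–Br bond energy.
Σ(broken) = 1×186 + 2×341 + 8×429 = 4300
Σ(formed) = 1×D + 2×341 + 7×429 + 1×378 = 4063 + D
ΔH = Σ(broken) − Σ(formed) = (4300) − (4063 + D) = +237 − D
Setting this equal to −48 kJ gives D = 285 kJ/mol.

D(C–Br) ≈ 285 kJ/mol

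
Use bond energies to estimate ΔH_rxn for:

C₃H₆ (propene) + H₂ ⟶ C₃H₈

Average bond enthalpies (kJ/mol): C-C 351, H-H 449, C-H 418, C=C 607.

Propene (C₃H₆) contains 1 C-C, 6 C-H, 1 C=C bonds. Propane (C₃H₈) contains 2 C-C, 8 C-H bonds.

ΔH ≈ −131 kJ

Bonds broken (reactants):
  C-C: 1 × 351 = 351
  C-H: 6 × 418 = 2508
  C=C: 1 × 607 = 607
  H-H: 1 × 449 = 449
  Σ(broken) = 3915 kJ
Bonds formed (products):
  C-C: 2 × 351 = 702
  C-H: 8 × 418 = 3344
  Σ(formed) = 4046 kJ
ΔH = Σ(broken) − Σ(formed) = 3915 − 4046 = −131 kJ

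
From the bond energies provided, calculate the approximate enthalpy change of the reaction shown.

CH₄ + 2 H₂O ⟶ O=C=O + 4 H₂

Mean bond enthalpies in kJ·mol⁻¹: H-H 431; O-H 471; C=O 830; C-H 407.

ΔH ≈ +128 kJ

Bonds broken (reactants):
  C-H: 4 × 407 = 1628
  O-H: 4 × 471 = 1884
  Σ(broken) = 3512 kJ
Bonds formed (products):
  C=O: 2 × 830 = 1660
  H-H: 4 × 431 = 1724
  Σ(formed) = 3384 kJ
ΔH = Σ(broken) − Σ(formed) = 3512 − 3384 = +128 kJ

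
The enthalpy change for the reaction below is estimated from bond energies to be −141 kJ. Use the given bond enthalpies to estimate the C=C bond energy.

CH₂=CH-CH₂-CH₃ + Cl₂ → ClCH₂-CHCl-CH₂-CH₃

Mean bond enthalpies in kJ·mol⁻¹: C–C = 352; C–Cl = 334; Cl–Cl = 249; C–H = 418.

D(C=C) ≈ 630 kJ/mol

Let D be the C=C bond energy.
Σ(broken) = 2×352 + 8×418 + 1×D + 1×249 = 4297 + D
Σ(formed) = 3×352 + 2×334 + 8×418 = 5068
ΔH = Σ(broken) − Σ(formed) = (4297 + D) − (5068) = −771 + D
Setting this equal to −141 kJ gives D = 630 kJ/mol.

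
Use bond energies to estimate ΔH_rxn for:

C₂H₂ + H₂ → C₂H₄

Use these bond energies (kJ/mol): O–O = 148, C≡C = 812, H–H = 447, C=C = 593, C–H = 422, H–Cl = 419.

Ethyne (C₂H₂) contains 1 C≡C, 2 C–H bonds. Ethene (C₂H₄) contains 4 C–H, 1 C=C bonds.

Bonds broken (reactants):
  C≡C: 1 × 812 = 812
  C–H: 2 × 422 = 844
  H–H: 1 × 447 = 447
  Σ(broken) = 2103 kJ
Bonds formed (products):
  C–H: 4 × 422 = 1688
  C=C: 1 × 593 = 593
  Σ(formed) = 2281 kJ
ΔH = Σ(broken) − Σ(formed) = 2103 − 2281 = −178 kJ

ΔH ≈ −178 kJ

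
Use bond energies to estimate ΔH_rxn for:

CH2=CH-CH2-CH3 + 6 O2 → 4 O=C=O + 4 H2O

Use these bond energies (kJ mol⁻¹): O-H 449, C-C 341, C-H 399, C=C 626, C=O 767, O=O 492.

ΔH ≈ −2276 kJ

Bonds broken (reactants):
  C-C: 2 × 341 = 682
  C-H: 8 × 399 = 3192
  C=C: 1 × 626 = 626
  O=O: 6 × 492 = 2952
  Σ(broken) = 7452 kJ
Bonds formed (products):
  C=O: 8 × 767 = 6136
  O-H: 8 × 449 = 3592
  Σ(formed) = 9728 kJ
ΔH = Σ(broken) − Σ(formed) = 7452 − 9728 = −2276 kJ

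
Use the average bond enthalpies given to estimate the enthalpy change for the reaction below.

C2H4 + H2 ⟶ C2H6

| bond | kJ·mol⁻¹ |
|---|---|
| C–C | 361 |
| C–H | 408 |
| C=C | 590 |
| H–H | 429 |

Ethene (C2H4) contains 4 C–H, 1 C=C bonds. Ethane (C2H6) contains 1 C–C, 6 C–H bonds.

ΔH ≈ −158 kJ

Bonds broken (reactants):
  C–H: 4 × 408 = 1632
  C=C: 1 × 590 = 590
  H–H: 1 × 429 = 429
  Σ(broken) = 2651 kJ
Bonds formed (products):
  C–C: 1 × 361 = 361
  C–H: 6 × 408 = 2448
  Σ(formed) = 2809 kJ
ΔH = Σ(broken) − Σ(formed) = 2651 − 2809 = −158 kJ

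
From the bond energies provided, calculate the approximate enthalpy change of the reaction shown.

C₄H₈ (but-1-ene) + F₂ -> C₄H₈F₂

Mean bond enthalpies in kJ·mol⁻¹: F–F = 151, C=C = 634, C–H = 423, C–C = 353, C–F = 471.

Bonds broken (reactants):
  C–C: 2 × 353 = 706
  C–H: 8 × 423 = 3384
  C=C: 1 × 634 = 634
  F–F: 1 × 151 = 151
  Σ(broken) = 4875 kJ
Bonds formed (products):
  C–C: 3 × 353 = 1059
  C–F: 2 × 471 = 942
  C–H: 8 × 423 = 3384
  Σ(formed) = 5385 kJ
ΔH = Σ(broken) − Σ(formed) = 4875 − 5385 = −510 kJ

ΔH ≈ −510 kJ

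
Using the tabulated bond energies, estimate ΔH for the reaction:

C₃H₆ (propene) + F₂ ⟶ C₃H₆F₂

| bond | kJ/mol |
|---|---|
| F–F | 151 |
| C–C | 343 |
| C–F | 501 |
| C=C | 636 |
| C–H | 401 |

ΔH ≈ −558 kJ

Bonds broken (reactants):
  C–C: 1 × 343 = 343
  C–H: 6 × 401 = 2406
  C=C: 1 × 636 = 636
  F–F: 1 × 151 = 151
  Σ(broken) = 3536 kJ
Bonds formed (products):
  C–C: 2 × 343 = 686
  C–F: 2 × 501 = 1002
  C–H: 6 × 401 = 2406
  Σ(formed) = 4094 kJ
ΔH = Σ(broken) − Σ(formed) = 3536 − 4094 = −558 kJ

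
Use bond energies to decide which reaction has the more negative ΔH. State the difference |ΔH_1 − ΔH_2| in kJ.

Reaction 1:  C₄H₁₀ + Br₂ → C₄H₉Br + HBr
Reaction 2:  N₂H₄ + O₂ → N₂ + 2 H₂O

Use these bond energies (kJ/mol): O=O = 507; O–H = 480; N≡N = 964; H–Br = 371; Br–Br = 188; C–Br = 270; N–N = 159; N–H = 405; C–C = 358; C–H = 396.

Reaction 2, by 541 kJ

Reaction 1:
  Bonds broken (reactants):
    Br–Br: 1 × 188 = 188
    C–C: 3 × 358 = 1074
    C–H: 10 × 396 = 3960
    Σ(broken) = 5222 kJ
  Bonds formed (products):
    C–Br: 1 × 270 = 270
    C–C: 3 × 358 = 1074
    C–H: 9 × 396 = 3564
    H–Br: 1 × 371 = 371
    Σ(formed) = 5279 kJ
  ΔH_1 = 5222 − 5279 = −57 kJ
Reaction 2:
  Bonds broken (reactants):
    N–H: 4 × 405 = 1620
    N–N: 1 × 159 = 159
    O=O: 1 × 507 = 507
    Σ(broken) = 2286 kJ
  Bonds formed (products):
    N≡N: 1 × 964 = 964
    O–H: 4 × 480 = 1920
    Σ(formed) = 2884 kJ
  ΔH_2 = 2286 − 2884 = −598 kJ
ΔH_1 − ΔH_2 = +541 kJ, so reaction 2 has the more negative ΔH; |ΔH_1 − ΔH_2| = 541 kJ.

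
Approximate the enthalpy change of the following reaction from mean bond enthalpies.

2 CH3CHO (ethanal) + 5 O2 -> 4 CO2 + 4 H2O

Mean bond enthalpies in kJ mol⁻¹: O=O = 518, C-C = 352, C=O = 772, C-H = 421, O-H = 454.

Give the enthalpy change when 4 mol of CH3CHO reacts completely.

Bonds broken (reactants):
  C-C: 2 × 352 = 704
  C-H: 8 × 421 = 3368
  C=O: 2 × 772 = 1544
  O=O: 5 × 518 = 2590
  Σ(broken) = 8206 kJ
Bonds formed (products):
  C=O: 8 × 772 = 6176
  O-H: 8 × 454 = 3632
  Σ(formed) = 9808 kJ
ΔH = Σ(broken) − Σ(formed) = 8206 − 9808 = −1602 kJ
For 2× the reaction as written: 2 × (−1602) = −3204 kJ

ΔH = −3204 kJ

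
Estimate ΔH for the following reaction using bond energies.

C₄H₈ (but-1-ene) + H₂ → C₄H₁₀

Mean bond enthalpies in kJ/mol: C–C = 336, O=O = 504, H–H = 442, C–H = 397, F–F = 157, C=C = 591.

Bonds broken (reactants):
  C–C: 2 × 336 = 672
  C–H: 8 × 397 = 3176
  C=C: 1 × 591 = 591
  H–H: 1 × 442 = 442
  Σ(broken) = 4881 kJ
Bonds formed (products):
  C–C: 3 × 336 = 1008
  C–H: 10 × 397 = 3970
  Σ(formed) = 4978 kJ
ΔH = Σ(broken) − Σ(formed) = 4881 − 4978 = −97 kJ

ΔH ≈ −97 kJ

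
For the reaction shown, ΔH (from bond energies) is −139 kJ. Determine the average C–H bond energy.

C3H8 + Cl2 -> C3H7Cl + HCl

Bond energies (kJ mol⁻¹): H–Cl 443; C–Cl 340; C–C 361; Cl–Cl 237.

D(C–H) ≈ 407 kJ/mol

Let D be the C–H bond energy.
Σ(broken) = 2×361 + 8×D + 1×237 = 959 + 8D
Σ(formed) = 2×361 + 1×340 + 7×D + 1×443 = 1505 + 7D
ΔH = Σ(broken) − Σ(formed) = (959 + 8D) − (1505 + 7D) = −546 + D
Setting this equal to −139 kJ gives D = 407 kJ/mol.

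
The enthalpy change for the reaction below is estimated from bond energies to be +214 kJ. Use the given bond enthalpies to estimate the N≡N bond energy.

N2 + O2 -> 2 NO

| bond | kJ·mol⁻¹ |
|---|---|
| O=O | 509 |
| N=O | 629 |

Let D be the N≡N bond energy.
Σ(broken) = 1×D + 1×509 = 509 + D
Σ(formed) = 2×629 = 1258
ΔH = Σ(broken) − Σ(formed) = (509 + D) − (1258) = −749 + D
Setting this equal to +214 kJ gives D = 963 kJ/mol.

D(N≡N) ≈ 963 kJ/mol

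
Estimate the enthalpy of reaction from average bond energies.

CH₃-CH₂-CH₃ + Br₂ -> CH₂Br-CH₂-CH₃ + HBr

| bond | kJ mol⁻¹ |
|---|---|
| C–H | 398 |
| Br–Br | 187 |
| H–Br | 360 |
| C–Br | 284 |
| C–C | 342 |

Bonds broken (reactants):
  Br–Br: 1 × 187 = 187
  C–C: 2 × 342 = 684
  C–H: 8 × 398 = 3184
  Σ(broken) = 4055 kJ
Bonds formed (products):
  C–Br: 1 × 284 = 284
  C–C: 2 × 342 = 684
  C–H: 7 × 398 = 2786
  H–Br: 1 × 360 = 360
  Σ(formed) = 4114 kJ
ΔH = Σ(broken) − Σ(formed) = 4055 − 4114 = −59 kJ

ΔH ≈ −59 kJ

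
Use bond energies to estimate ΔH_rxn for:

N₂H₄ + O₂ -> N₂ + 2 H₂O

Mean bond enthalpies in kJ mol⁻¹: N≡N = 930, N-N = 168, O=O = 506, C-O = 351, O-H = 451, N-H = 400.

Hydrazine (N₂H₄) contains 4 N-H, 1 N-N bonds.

Bonds broken (reactants):
  N-H: 4 × 400 = 1600
  N-N: 1 × 168 = 168
  O=O: 1 × 506 = 506
  Σ(broken) = 2274 kJ
Bonds formed (products):
  N≡N: 1 × 930 = 930
  O-H: 4 × 451 = 1804
  Σ(formed) = 2734 kJ
ΔH = Σ(broken) − Σ(formed) = 2274 − 2734 = −460 kJ

ΔH ≈ −460 kJ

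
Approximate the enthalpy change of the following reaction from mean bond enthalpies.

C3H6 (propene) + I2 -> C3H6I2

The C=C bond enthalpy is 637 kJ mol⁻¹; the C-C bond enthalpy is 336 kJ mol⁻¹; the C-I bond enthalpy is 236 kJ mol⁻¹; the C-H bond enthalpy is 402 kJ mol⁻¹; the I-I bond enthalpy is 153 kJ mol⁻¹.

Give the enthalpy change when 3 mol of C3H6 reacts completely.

Bonds broken (reactants):
  C-C: 1 × 336 = 336
  C-H: 6 × 402 = 2412
  C=C: 1 × 637 = 637
  I-I: 1 × 153 = 153
  Σ(broken) = 3538 kJ
Bonds formed (products):
  C-C: 2 × 336 = 672
  C-H: 6 × 402 = 2412
  C-I: 2 × 236 = 472
  Σ(formed) = 3556 kJ
ΔH = Σ(broken) − Σ(formed) = 3538 − 3556 = −18 kJ
For 3× the reaction as written: 3 × (−18) = −54 kJ

ΔH = −54 kJ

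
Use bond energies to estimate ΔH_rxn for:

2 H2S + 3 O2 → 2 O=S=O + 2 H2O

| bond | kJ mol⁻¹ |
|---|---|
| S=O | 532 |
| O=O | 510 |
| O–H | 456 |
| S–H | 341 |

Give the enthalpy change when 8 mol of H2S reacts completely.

Bonds broken (reactants):
  O=O: 3 × 510 = 1530
  S–H: 4 × 341 = 1364
  Σ(broken) = 2894 kJ
Bonds formed (products):
  O–H: 4 × 456 = 1824
  S=O: 4 × 532 = 2128
  Σ(formed) = 3952 kJ
ΔH = Σ(broken) − Σ(formed) = 2894 − 3952 = −1058 kJ
For 4× the reaction as written: 4 × (−1058) = −4232 kJ

ΔH = −4232 kJ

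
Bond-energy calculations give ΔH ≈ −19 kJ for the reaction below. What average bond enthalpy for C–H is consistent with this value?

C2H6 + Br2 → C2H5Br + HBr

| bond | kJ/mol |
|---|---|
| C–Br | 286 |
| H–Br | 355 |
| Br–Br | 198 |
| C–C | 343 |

D(C–H) ≈ 424 kJ/mol

Let D be the C–H bond energy.
Σ(broken) = 1×198 + 1×343 + 6×D = 541 + 6D
Σ(formed) = 1×286 + 1×343 + 5×D + 1×355 = 984 + 5D
ΔH = Σ(broken) − Σ(formed) = (541 + 6D) − (984 + 5D) = −443 + D
Setting this equal to −19 kJ gives D = 424 kJ/mol.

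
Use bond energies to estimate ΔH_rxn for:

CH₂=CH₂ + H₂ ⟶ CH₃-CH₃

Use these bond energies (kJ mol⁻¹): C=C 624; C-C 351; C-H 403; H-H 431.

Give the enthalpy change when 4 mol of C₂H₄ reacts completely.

Bonds broken (reactants):
  C-H: 4 × 403 = 1612
  C=C: 1 × 624 = 624
  H-H: 1 × 431 = 431
  Σ(broken) = 2667 kJ
Bonds formed (products):
  C-C: 1 × 351 = 351
  C-H: 6 × 403 = 2418
  Σ(formed) = 2769 kJ
ΔH = Σ(broken) − Σ(formed) = 2667 − 2769 = −102 kJ
For 4× the reaction as written: 4 × (−102) = −408 kJ

ΔH = −408 kJ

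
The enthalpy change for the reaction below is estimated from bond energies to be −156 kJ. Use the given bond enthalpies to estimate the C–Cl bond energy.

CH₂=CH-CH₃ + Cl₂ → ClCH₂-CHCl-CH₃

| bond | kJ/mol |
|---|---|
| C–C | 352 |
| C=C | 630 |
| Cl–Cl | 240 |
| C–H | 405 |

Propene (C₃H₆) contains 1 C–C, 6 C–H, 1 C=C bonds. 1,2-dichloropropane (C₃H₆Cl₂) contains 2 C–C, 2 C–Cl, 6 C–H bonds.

D(C–Cl) ≈ 337 kJ/mol

Let D be the C–Cl bond energy.
Σ(broken) = 1×352 + 6×405 + 1×630 + 1×240 = 3652
Σ(formed) = 2×352 + 2×D + 6×405 = 3134 + 2D
ΔH = Σ(broken) − Σ(formed) = (3652) − (3134 + 2D) = +518 − 2D
Setting this equal to −156 kJ gives 2D = 674, so D = 337 kJ/mol.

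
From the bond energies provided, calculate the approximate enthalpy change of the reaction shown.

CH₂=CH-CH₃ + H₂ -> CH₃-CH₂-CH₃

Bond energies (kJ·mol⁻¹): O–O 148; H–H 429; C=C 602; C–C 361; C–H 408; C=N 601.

Bonds broken (reactants):
  C–C: 1 × 361 = 361
  C–H: 6 × 408 = 2448
  C=C: 1 × 602 = 602
  H–H: 1 × 429 = 429
  Σ(broken) = 3840 kJ
Bonds formed (products):
  C–C: 2 × 361 = 722
  C–H: 8 × 408 = 3264
  Σ(formed) = 3986 kJ
ΔH = Σ(broken) − Σ(formed) = 3840 − 3986 = −146 kJ

ΔH ≈ −146 kJ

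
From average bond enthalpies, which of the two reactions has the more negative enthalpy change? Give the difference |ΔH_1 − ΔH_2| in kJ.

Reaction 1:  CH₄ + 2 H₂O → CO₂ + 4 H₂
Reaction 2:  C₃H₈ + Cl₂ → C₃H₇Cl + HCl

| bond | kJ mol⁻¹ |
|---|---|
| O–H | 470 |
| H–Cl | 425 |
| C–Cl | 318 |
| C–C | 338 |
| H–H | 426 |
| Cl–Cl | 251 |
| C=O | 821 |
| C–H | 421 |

Reaction 2, by 289 kJ

Reaction 1:
  Bonds broken (reactants):
    C–H: 4 × 421 = 1684
    O–H: 4 × 470 = 1880
    Σ(broken) = 3564 kJ
  Bonds formed (products):
    C=O: 2 × 821 = 1642
    H–H: 4 × 426 = 1704
    Σ(formed) = 3346 kJ
  ΔH_1 = 3564 − 3346 = +218 kJ
Reaction 2:
  Bonds broken (reactants):
    C–C: 2 × 338 = 676
    C–H: 8 × 421 = 3368
    Cl–Cl: 1 × 251 = 251
    Σ(broken) = 4295 kJ
  Bonds formed (products):
    C–C: 2 × 338 = 676
    C–Cl: 1 × 318 = 318
    C–H: 7 × 421 = 2947
    H–Cl: 1 × 425 = 425
    Σ(formed) = 4366 kJ
  ΔH_2 = 4295 − 4366 = −71 kJ
ΔH_1 − ΔH_2 = +289 kJ, so reaction 2 has the more negative ΔH; |ΔH_1 − ΔH_2| = 289 kJ.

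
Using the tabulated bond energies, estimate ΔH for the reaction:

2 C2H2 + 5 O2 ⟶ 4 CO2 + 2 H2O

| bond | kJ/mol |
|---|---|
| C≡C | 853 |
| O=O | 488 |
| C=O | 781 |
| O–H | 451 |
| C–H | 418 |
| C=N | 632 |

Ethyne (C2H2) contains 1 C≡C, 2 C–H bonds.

ΔH ≈ −2234 kJ

Bonds broken (reactants):
  C≡C: 2 × 853 = 1706
  C–H: 4 × 418 = 1672
  O=O: 5 × 488 = 2440
  Σ(broken) = 5818 kJ
Bonds formed (products):
  C=O: 8 × 781 = 6248
  O–H: 4 × 451 = 1804
  Σ(formed) = 8052 kJ
ΔH = Σ(broken) − Σ(formed) = 5818 − 8052 = −2234 kJ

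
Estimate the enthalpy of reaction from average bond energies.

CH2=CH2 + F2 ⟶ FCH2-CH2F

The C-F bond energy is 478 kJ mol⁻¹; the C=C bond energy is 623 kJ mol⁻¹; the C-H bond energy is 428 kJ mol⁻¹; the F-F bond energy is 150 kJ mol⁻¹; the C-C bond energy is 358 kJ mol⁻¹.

ΔH ≈ −541 kJ

Bonds broken (reactants):
  C-H: 4 × 428 = 1712
  C=C: 1 × 623 = 623
  F-F: 1 × 150 = 150
  Σ(broken) = 2485 kJ
Bonds formed (products):
  C-C: 1 × 358 = 358
  C-F: 2 × 478 = 956
  C-H: 4 × 428 = 1712
  Σ(formed) = 3026 kJ
ΔH = Σ(broken) − Σ(formed) = 2485 − 3026 = −541 kJ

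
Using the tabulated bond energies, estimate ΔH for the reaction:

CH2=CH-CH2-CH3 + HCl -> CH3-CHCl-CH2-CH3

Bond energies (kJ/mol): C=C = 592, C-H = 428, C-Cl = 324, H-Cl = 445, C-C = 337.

Bonds broken (reactants):
  C-C: 2 × 337 = 674
  C-H: 8 × 428 = 3424
  C=C: 1 × 592 = 592
  H-Cl: 1 × 445 = 445
  Σ(broken) = 5135 kJ
Bonds formed (products):
  C-C: 3 × 337 = 1011
  C-Cl: 1 × 324 = 324
  C-H: 9 × 428 = 3852
  Σ(formed) = 5187 kJ
ΔH = Σ(broken) − Σ(formed) = 5135 − 5187 = −52 kJ

ΔH ≈ −52 kJ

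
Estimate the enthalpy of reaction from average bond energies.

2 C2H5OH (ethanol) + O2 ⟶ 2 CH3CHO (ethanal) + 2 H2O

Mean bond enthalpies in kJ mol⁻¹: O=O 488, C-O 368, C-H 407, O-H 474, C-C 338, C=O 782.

ΔH ≈ −474 kJ

Bonds broken (reactants):
  C-C: 2 × 338 = 676
  C-H: 10 × 407 = 4070
  C-O: 2 × 368 = 736
  O-H: 2 × 474 = 948
  O=O: 1 × 488 = 488
  Σ(broken) = 6918 kJ
Bonds formed (products):
  C-C: 2 × 338 = 676
  C-H: 8 × 407 = 3256
  C=O: 2 × 782 = 1564
  O-H: 4 × 474 = 1896
  Σ(formed) = 7392 kJ
ΔH = Σ(broken) − Σ(formed) = 6918 − 7392 = −474 kJ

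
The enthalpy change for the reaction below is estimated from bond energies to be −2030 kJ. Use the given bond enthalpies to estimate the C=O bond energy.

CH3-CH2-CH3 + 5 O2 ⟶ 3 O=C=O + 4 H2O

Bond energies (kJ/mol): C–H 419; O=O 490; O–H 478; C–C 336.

Let D be the C=O bond energy.
Σ(broken) = 2×336 + 8×419 + 5×490 = 6474
Σ(formed) = 6×D + 8×478 = 3824 + 6D
ΔH = Σ(broken) − Σ(formed) = (6474) − (3824 + 6D) = +2650 − 6D
Setting this equal to −2030 kJ gives 6D = 4680, so D = 780 kJ/mol.

D(C=O) ≈ 780 kJ/mol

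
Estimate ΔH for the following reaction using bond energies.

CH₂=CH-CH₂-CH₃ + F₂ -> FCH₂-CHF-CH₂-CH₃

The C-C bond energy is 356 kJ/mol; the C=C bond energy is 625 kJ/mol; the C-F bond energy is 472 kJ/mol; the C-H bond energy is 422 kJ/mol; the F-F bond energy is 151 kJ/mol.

ΔH ≈ −524 kJ

Bonds broken (reactants):
  C-C: 2 × 356 = 712
  C-H: 8 × 422 = 3376
  C=C: 1 × 625 = 625
  F-F: 1 × 151 = 151
  Σ(broken) = 4864 kJ
Bonds formed (products):
  C-C: 3 × 356 = 1068
  C-F: 2 × 472 = 944
  C-H: 8 × 422 = 3376
  Σ(formed) = 5388 kJ
ΔH = Σ(broken) − Σ(formed) = 4864 − 5388 = −524 kJ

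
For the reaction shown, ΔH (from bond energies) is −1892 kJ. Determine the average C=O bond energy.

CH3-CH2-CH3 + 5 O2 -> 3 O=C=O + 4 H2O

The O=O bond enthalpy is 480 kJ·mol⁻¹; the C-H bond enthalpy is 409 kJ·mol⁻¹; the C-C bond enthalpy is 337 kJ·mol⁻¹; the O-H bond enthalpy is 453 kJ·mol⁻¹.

D(C=O) ≈ 769 kJ/mol

Let D be the C=O bond energy.
Σ(broken) = 2×337 + 8×409 + 5×480 = 6346
Σ(formed) = 6×D + 8×453 = 3624 + 6D
ΔH = Σ(broken) − Σ(formed) = (6346) − (3624 + 6D) = +2722 − 6D
Setting this equal to −1892 kJ gives 6D = 4614, so D = 769 kJ/mol.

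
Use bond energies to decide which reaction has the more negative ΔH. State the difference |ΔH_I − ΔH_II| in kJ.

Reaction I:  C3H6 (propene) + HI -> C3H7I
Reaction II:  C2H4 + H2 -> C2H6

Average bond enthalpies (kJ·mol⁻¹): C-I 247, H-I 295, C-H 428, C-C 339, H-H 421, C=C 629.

Reaction I:
  Bonds broken (reactants):
    C-C: 1 × 339 = 339
    C-H: 6 × 428 = 2568
    C=C: 1 × 629 = 629
    H-I: 1 × 295 = 295
    Σ(broken) = 3831 kJ
  Bonds formed (products):
    C-C: 2 × 339 = 678
    C-H: 7 × 428 = 2996
    C-I: 1 × 247 = 247
    Σ(formed) = 3921 kJ
  ΔH_I = 3831 − 3921 = −90 kJ
Reaction II:
  Bonds broken (reactants):
    C-H: 4 × 428 = 1712
    C=C: 1 × 629 = 629
    H-H: 1 × 421 = 421
    Σ(broken) = 2762 kJ
  Bonds formed (products):
    C-C: 1 × 339 = 339
    C-H: 6 × 428 = 2568
    Σ(formed) = 2907 kJ
  ΔH_II = 2762 − 2907 = −145 kJ
ΔH_I − ΔH_II = +55 kJ, so reaction II has the more negative ΔH; |ΔH_I − ΔH_II| = 55 kJ.

Reaction II, by 55 kJ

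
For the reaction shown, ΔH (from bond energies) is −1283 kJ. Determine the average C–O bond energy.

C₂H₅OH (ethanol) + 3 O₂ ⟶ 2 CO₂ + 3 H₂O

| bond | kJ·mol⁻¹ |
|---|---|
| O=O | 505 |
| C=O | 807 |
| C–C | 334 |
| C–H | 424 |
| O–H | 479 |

Let D be the C–O bond energy.
Σ(broken) = 1×334 + 5×424 + 1×D + 1×479 + 3×505 = 4448 + D
Σ(formed) = 4×807 + 6×479 = 6102
ΔH = Σ(broken) − Σ(formed) = (4448 + D) − (6102) = −1654 + D
Setting this equal to −1283 kJ gives D = 371 kJ/mol.

D(C–O) ≈ 371 kJ/mol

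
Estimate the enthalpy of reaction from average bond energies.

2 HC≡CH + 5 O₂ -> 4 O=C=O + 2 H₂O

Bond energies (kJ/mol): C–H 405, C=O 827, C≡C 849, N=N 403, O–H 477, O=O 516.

ΔH ≈ −2626 kJ

Bonds broken (reactants):
  C≡C: 2 × 849 = 1698
  C–H: 4 × 405 = 1620
  O=O: 5 × 516 = 2580
  Σ(broken) = 5898 kJ
Bonds formed (products):
  C=O: 8 × 827 = 6616
  O–H: 4 × 477 = 1908
  Σ(formed) = 8524 kJ
ΔH = Σ(broken) − Σ(formed) = 5898 − 8524 = −2626 kJ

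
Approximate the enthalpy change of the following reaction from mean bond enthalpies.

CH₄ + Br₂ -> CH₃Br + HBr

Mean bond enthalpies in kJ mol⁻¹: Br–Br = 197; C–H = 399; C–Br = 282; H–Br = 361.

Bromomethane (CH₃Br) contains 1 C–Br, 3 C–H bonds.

Bonds broken (reactants):
  Br–Br: 1 × 197 = 197
  C–H: 4 × 399 = 1596
  Σ(broken) = 1793 kJ
Bonds formed (products):
  C–Br: 1 × 282 = 282
  C–H: 3 × 399 = 1197
  H–Br: 1 × 361 = 361
  Σ(formed) = 1840 kJ
ΔH = Σ(broken) − Σ(formed) = 1793 − 1840 = −47 kJ

ΔH ≈ −47 kJ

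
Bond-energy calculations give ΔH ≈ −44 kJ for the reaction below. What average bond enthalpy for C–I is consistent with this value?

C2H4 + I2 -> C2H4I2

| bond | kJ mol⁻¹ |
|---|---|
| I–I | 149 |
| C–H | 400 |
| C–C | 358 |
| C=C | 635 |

D(C–I) ≈ 235 kJ/mol

Let D be the C–I bond energy.
Σ(broken) = 4×400 + 1×635 + 1×149 = 2384
Σ(formed) = 1×358 + 4×400 + 2×D = 1958 + 2D
ΔH = Σ(broken) − Σ(formed) = (2384) − (1958 + 2D) = +426 − 2D
Setting this equal to −44 kJ gives 2D = 470, so D = 235 kJ/mol.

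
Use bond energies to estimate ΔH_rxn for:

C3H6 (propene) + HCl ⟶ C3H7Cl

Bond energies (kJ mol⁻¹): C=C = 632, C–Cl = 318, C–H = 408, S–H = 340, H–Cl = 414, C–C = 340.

Bonds broken (reactants):
  C–C: 1 × 340 = 340
  C–H: 6 × 408 = 2448
  C=C: 1 × 632 = 632
  H–Cl: 1 × 414 = 414
  Σ(broken) = 3834 kJ
Bonds formed (products):
  C–C: 2 × 340 = 680
  C–Cl: 1 × 318 = 318
  C–H: 7 × 408 = 2856
  Σ(formed) = 3854 kJ
ΔH = Σ(broken) − Σ(formed) = 3834 − 3854 = −20 kJ

ΔH ≈ −20 kJ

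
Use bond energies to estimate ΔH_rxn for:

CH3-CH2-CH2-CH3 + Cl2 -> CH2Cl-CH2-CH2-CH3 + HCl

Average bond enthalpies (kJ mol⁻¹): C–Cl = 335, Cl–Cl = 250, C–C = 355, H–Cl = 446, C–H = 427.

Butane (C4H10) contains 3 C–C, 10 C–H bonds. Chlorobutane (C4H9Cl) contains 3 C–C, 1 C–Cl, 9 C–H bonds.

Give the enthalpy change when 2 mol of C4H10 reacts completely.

Bonds broken (reactants):
  C–C: 3 × 355 = 1065
  C–H: 10 × 427 = 4270
  Cl–Cl: 1 × 250 = 250
  Σ(broken) = 5585 kJ
Bonds formed (products):
  C–C: 3 × 355 = 1065
  C–Cl: 1 × 335 = 335
  C–H: 9 × 427 = 3843
  H–Cl: 1 × 446 = 446
  Σ(formed) = 5689 kJ
ΔH = Σ(broken) − Σ(formed) = 5585 − 5689 = −104 kJ
For 2× the reaction as written: 2 × (−104) = −208 kJ

ΔH = −208 kJ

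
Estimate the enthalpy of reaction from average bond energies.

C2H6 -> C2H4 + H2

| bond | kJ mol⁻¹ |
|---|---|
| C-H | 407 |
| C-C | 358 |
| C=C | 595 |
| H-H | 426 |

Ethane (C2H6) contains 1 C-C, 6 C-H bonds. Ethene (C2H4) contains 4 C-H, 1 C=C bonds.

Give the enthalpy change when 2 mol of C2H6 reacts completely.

ΔH = +302 kJ

Bonds broken (reactants):
  C-C: 1 × 358 = 358
  C-H: 6 × 407 = 2442
  Σ(broken) = 2800 kJ
Bonds formed (products):
  C-H: 4 × 407 = 1628
  C=C: 1 × 595 = 595
  H-H: 1 × 426 = 426
  Σ(formed) = 2649 kJ
ΔH = Σ(broken) − Σ(formed) = 2800 − 2649 = +151 kJ
For 2× the reaction as written: 2 × (+151) = +302 kJ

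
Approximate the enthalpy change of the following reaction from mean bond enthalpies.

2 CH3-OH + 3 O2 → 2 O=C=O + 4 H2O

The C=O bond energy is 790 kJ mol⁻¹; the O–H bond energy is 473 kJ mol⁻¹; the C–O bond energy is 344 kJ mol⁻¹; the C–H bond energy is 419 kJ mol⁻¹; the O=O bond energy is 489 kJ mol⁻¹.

ΔH ≈ −1329 kJ

Bonds broken (reactants):
  C–H: 6 × 419 = 2514
  C–O: 2 × 344 = 688
  O–H: 2 × 473 = 946
  O=O: 3 × 489 = 1467
  Σ(broken) = 5615 kJ
Bonds formed (products):
  C=O: 4 × 790 = 3160
  O–H: 8 × 473 = 3784
  Σ(formed) = 6944 kJ
ΔH = Σ(broken) − Σ(formed) = 5615 − 6944 = −1329 kJ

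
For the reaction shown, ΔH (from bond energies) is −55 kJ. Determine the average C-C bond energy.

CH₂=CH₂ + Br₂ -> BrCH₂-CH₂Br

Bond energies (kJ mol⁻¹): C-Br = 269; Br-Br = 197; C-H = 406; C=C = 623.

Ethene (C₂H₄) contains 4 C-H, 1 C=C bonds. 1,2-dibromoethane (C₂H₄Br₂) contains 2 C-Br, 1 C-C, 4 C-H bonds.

D(C-C) ≈ 337 kJ/mol

Let D be the C-C bond energy.
Σ(broken) = 1×197 + 4×406 + 1×623 = 2444
Σ(formed) = 2×269 + 1×D + 4×406 = 2162 + D
ΔH = Σ(broken) − Σ(formed) = (2444) − (2162 + D) = +282 − D
Setting this equal to −55 kJ gives D = 337 kJ/mol.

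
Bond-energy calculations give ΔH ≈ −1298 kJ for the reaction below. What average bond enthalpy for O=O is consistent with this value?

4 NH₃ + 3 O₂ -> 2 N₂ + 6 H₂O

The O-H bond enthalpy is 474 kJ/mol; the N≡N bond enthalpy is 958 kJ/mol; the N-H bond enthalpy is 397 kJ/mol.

D(O=O) ≈ 514 kJ/mol

Let D be the O=O bond energy.
Σ(broken) = 12×397 + 3×D = 4764 + 3D
Σ(formed) = 2×958 + 12×474 = 7604
ΔH = Σ(broken) − Σ(formed) = (4764 + 3D) − (7604) = −2840 + 3D
Setting this equal to −1298 kJ gives 3D = 1542, so D = 514 kJ/mol.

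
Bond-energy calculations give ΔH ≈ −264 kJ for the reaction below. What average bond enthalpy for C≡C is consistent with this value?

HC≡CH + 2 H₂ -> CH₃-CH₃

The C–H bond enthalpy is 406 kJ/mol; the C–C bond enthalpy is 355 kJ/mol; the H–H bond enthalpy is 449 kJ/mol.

Let D be the C≡C bond energy.
Σ(broken) = 1×D + 2×406 + 2×449 = 1710 + D
Σ(formed) = 1×355 + 6×406 = 2791
ΔH = Σ(broken) − Σ(formed) = (1710 + D) − (2791) = −1081 + D
Setting this equal to −264 kJ gives D = 817 kJ/mol.

D(C≡C) ≈ 817 kJ/mol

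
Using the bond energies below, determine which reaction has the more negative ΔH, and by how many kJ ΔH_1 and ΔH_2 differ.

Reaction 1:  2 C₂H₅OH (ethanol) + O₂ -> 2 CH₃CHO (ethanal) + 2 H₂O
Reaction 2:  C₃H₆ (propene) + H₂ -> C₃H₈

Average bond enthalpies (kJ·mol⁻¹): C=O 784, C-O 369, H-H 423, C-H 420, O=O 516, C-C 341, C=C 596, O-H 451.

Reaction 1:
  Bonds broken (reactants):
    C-C: 2 × 341 = 682
    C-H: 10 × 420 = 4200
    C-O: 2 × 369 = 738
    O-H: 2 × 451 = 902
    O=O: 1 × 516 = 516
    Σ(broken) = 7038 kJ
  Bonds formed (products):
    C-C: 2 × 341 = 682
    C-H: 8 × 420 = 3360
    C=O: 2 × 784 = 1568
    O-H: 4 × 451 = 1804
    Σ(formed) = 7414 kJ
  ΔH_1 = 7038 − 7414 = −376 kJ
Reaction 2:
  Bonds broken (reactants):
    C-C: 1 × 341 = 341
    C-H: 6 × 420 = 2520
    C=C: 1 × 596 = 596
    H-H: 1 × 423 = 423
    Σ(broken) = 3880 kJ
  Bonds formed (products):
    C-C: 2 × 341 = 682
    C-H: 8 × 420 = 3360
    Σ(formed) = 4042 kJ
  ΔH_2 = 3880 − 4042 = −162 kJ
ΔH_1 − ΔH_2 = −214 kJ, so reaction 1 has the more negative ΔH; |ΔH_1 − ΔH_2| = 214 kJ.

Reaction 1, by 214 kJ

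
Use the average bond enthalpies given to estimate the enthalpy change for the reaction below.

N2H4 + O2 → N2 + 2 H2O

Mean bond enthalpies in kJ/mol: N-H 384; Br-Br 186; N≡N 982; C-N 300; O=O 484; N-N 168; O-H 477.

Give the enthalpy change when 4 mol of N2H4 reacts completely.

ΔH = −2808 kJ

Bonds broken (reactants):
  N-H: 4 × 384 = 1536
  N-N: 1 × 168 = 168
  O=O: 1 × 484 = 484
  Σ(broken) = 2188 kJ
Bonds formed (products):
  N≡N: 1 × 982 = 982
  O-H: 4 × 477 = 1908
  Σ(formed) = 2890 kJ
ΔH = Σ(broken) − Σ(formed) = 2188 − 2890 = −702 kJ
For 4× the reaction as written: 4 × (−702) = −2808 kJ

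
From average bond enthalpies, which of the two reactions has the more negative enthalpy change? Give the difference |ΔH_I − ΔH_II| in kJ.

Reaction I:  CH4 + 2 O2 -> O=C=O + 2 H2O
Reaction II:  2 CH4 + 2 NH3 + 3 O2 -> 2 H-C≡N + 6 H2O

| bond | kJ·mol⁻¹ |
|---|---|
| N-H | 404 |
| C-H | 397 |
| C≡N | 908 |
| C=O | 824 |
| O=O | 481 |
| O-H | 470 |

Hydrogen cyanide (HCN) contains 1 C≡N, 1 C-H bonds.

Reaction II, by 229 kJ

Reaction I:
  Bonds broken (reactants):
    C-H: 4 × 397 = 1588
    O=O: 2 × 481 = 962
    Σ(broken) = 2550 kJ
  Bonds formed (products):
    C=O: 2 × 824 = 1648
    O-H: 4 × 470 = 1880
    Σ(formed) = 3528 kJ
  ΔH_I = 2550 − 3528 = −978 kJ
Reaction II:
  Bonds broken (reactants):
    C-H: 8 × 397 = 3176
    N-H: 6 × 404 = 2424
    O=O: 3 × 481 = 1443
    Σ(broken) = 7043 kJ
  Bonds formed (products):
    C≡N: 2 × 908 = 1816
    C-H: 2 × 397 = 794
    O-H: 12 × 470 = 5640
    Σ(formed) = 8250 kJ
  ΔH_II = 7043 − 8250 = −1207 kJ
ΔH_I − ΔH_II = +229 kJ, so reaction II has the more negative ΔH; |ΔH_I − ΔH_II| = 229 kJ.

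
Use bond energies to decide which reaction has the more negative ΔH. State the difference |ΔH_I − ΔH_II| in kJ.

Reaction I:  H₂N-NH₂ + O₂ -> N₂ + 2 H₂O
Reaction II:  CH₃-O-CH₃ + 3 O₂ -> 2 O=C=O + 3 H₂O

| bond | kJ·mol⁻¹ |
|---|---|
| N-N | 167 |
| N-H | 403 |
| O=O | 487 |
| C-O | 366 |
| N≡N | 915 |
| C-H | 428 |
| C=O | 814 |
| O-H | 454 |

Reaction I:
  Bonds broken (reactants):
    N-H: 4 × 403 = 1612
    N-N: 1 × 167 = 167
    O=O: 1 × 487 = 487
    Σ(broken) = 2266 kJ
  Bonds formed (products):
    N≡N: 1 × 915 = 915
    O-H: 4 × 454 = 1816
    Σ(formed) = 2731 kJ
  ΔH_I = 2266 − 2731 = −465 kJ
Reaction II:
  Bonds broken (reactants):
    C-H: 6 × 428 = 2568
    C-O: 2 × 366 = 732
    O=O: 3 × 487 = 1461
    Σ(broken) = 4761 kJ
  Bonds formed (products):
    C=O: 4 × 814 = 3256
    O-H: 6 × 454 = 2724
    Σ(formed) = 5980 kJ
  ΔH_II = 4761 − 5980 = −1219 kJ
ΔH_I − ΔH_II = +754 kJ, so reaction II has the more negative ΔH; |ΔH_I − ΔH_II| = 754 kJ.

Reaction II, by 754 kJ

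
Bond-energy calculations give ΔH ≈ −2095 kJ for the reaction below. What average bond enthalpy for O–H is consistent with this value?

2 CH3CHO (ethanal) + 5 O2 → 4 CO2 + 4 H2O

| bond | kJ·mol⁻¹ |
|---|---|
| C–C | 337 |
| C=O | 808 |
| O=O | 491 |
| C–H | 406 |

D(O–H) ≈ 453 kJ/mol

Let D be the O–H bond energy.
Σ(broken) = 2×337 + 8×406 + 2×808 + 5×491 = 7993
Σ(formed) = 8×808 + 8×D = 6464 + 8D
ΔH = Σ(broken) − Σ(formed) = (7993) − (6464 + 8D) = +1529 − 8D
Setting this equal to −2095 kJ gives 8D = 3624, so D = 453 kJ/mol.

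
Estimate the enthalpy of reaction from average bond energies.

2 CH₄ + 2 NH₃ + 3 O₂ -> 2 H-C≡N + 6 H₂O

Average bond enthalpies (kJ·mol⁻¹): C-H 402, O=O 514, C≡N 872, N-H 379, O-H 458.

Bonds broken (reactants):
  C-H: 8 × 402 = 3216
  N-H: 6 × 379 = 2274
  O=O: 3 × 514 = 1542
  Σ(broken) = 7032 kJ
Bonds formed (products):
  C≡N: 2 × 872 = 1744
  C-H: 2 × 402 = 804
  O-H: 12 × 458 = 5496
  Σ(formed) = 8044 kJ
ΔH = Σ(broken) − Σ(formed) = 7032 − 8044 = −1012 kJ

ΔH ≈ −1012 kJ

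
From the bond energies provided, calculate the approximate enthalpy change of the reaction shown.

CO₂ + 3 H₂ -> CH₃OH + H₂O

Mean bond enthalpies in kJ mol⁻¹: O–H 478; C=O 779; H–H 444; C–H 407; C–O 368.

ΔH ≈ −133 kJ

Bonds broken (reactants):
  C=O: 2 × 779 = 1558
  H–H: 3 × 444 = 1332
  Σ(broken) = 2890 kJ
Bonds formed (products):
  C–H: 3 × 407 = 1221
  C–O: 1 × 368 = 368
  O–H: 3 × 478 = 1434
  Σ(formed) = 3023 kJ
ΔH = Σ(broken) − Σ(formed) = 2890 − 3023 = −133 kJ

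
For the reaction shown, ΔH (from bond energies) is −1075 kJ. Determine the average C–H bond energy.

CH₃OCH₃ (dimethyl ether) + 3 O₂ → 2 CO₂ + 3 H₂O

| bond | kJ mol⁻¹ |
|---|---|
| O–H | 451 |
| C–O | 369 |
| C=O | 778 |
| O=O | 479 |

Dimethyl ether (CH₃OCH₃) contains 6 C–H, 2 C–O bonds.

Let D be the C–H bond energy.
Σ(broken) = 6×D + 2×369 + 3×479 = 2175 + 6D
Σ(formed) = 4×778 + 6×451 = 5818
ΔH = Σ(broken) − Σ(formed) = (2175 + 6D) − (5818) = −3643 + 6D
Setting this equal to −1075 kJ gives 6D = 2568, so D = 428 kJ/mol.

D(C–H) ≈ 428 kJ/mol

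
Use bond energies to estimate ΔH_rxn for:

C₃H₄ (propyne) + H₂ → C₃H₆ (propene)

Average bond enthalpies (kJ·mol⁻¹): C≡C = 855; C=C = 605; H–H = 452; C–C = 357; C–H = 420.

Bonds broken (reactants):
  C≡C: 1 × 855 = 855
  C–C: 1 × 357 = 357
  C–H: 4 × 420 = 1680
  H–H: 1 × 452 = 452
  Σ(broken) = 3344 kJ
Bonds formed (products):
  C–C: 1 × 357 = 357
  C–H: 6 × 420 = 2520
  C=C: 1 × 605 = 605
  Σ(formed) = 3482 kJ
ΔH = Σ(broken) − Σ(formed) = 3344 − 3482 = −138 kJ

ΔH ≈ −138 kJ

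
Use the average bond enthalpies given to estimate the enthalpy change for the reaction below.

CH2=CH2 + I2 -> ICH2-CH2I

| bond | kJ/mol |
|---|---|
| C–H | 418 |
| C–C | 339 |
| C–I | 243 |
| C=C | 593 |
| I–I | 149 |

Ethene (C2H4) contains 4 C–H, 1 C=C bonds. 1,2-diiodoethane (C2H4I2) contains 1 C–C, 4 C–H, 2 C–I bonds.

Bonds broken (reactants):
  C–H: 4 × 418 = 1672
  C=C: 1 × 593 = 593
  I–I: 1 × 149 = 149
  Σ(broken) = 2414 kJ
Bonds formed (products):
  C–C: 1 × 339 = 339
  C–H: 4 × 418 = 1672
  C–I: 2 × 243 = 486
  Σ(formed) = 2497 kJ
ΔH = Σ(broken) − Σ(formed) = 2414 − 2497 = −83 kJ

ΔH ≈ −83 kJ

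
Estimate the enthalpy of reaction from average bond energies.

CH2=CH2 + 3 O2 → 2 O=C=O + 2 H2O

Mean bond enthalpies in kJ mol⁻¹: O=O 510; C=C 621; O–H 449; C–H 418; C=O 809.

ΔH ≈ −1209 kJ

Bonds broken (reactants):
  C–H: 4 × 418 = 1672
  C=C: 1 × 621 = 621
  O=O: 3 × 510 = 1530
  Σ(broken) = 3823 kJ
Bonds formed (products):
  C=O: 4 × 809 = 3236
  O–H: 4 × 449 = 1796
  Σ(formed) = 5032 kJ
ΔH = Σ(broken) − Σ(formed) = 3823 − 5032 = −1209 kJ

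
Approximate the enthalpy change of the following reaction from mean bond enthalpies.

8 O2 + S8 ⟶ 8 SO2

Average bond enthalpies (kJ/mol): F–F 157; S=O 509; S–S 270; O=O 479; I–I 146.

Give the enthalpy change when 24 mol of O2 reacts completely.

Bonds broken (reactants):
  O=O: 8 × 479 = 3832
  S–S: 8 × 270 = 2160
  Σ(broken) = 5992 kJ
Bonds formed (products):
  S=O: 16 × 509 = 8144
  Σ(formed) = 8144 kJ
ΔH = Σ(broken) − Σ(formed) = 5992 − 8144 = −2152 kJ
For 3× the reaction as written: 3 × (−2152) = −6456 kJ

ΔH = −6456 kJ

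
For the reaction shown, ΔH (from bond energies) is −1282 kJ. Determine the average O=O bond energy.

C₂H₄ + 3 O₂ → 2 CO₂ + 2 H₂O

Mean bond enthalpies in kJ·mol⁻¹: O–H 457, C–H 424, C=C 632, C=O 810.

Let D be the O=O bond energy.
Σ(broken) = 4×424 + 1×632 + 3×D = 2328 + 3D
Σ(formed) = 4×810 + 4×457 = 5068
ΔH = Σ(broken) − Σ(formed) = (2328 + 3D) − (5068) = −2740 + 3D
Setting this equal to −1282 kJ gives 3D = 1458, so D = 486 kJ/mol.

D(O=O) ≈ 486 kJ/mol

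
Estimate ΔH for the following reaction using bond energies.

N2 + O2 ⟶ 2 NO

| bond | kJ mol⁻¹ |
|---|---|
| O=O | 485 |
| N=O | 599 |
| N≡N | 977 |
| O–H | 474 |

Bonds broken (reactants):
  N≡N: 1 × 977 = 977
  O=O: 1 × 485 = 485
  Σ(broken) = 1462 kJ
Bonds formed (products):
  N=O: 2 × 599 = 1198
  Σ(formed) = 1198 kJ
ΔH = Σ(broken) − Σ(formed) = 1462 − 1198 = +264 kJ

ΔH ≈ +264 kJ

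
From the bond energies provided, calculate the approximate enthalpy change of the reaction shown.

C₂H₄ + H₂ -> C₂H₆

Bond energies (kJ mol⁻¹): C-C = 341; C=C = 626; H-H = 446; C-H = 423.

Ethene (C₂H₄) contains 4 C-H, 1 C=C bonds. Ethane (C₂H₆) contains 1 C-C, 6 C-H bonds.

Bonds broken (reactants):
  C-H: 4 × 423 = 1692
  C=C: 1 × 626 = 626
  H-H: 1 × 446 = 446
  Σ(broken) = 2764 kJ
Bonds formed (products):
  C-C: 1 × 341 = 341
  C-H: 6 × 423 = 2538
  Σ(formed) = 2879 kJ
ΔH = Σ(broken) − Σ(formed) = 2764 − 2879 = −115 kJ

ΔH ≈ −115 kJ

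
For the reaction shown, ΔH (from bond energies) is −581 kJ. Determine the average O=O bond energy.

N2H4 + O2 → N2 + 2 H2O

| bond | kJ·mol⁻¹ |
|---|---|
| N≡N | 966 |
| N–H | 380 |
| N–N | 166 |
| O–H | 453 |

Let D be the O=O bond energy.
Σ(broken) = 4×380 + 1×166 + 1×D = 1686 + D
Σ(formed) = 1×966 + 4×453 = 2778
ΔH = Σ(broken) − Σ(formed) = (1686 + D) − (2778) = −1092 + D
Setting this equal to −581 kJ gives D = 511 kJ/mol.

D(O=O) ≈ 511 kJ/mol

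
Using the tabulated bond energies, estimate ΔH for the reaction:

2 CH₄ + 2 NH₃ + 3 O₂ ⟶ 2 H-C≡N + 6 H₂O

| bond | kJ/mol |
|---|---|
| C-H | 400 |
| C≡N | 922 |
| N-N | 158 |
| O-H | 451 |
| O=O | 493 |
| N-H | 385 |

Bonds broken (reactants):
  C-H: 8 × 400 = 3200
  N-H: 6 × 385 = 2310
  O=O: 3 × 493 = 1479
  Σ(broken) = 6989 kJ
Bonds formed (products):
  C≡N: 2 × 922 = 1844
  C-H: 2 × 400 = 800
  O-H: 12 × 451 = 5412
  Σ(formed) = 8056 kJ
ΔH = Σ(broken) − Σ(formed) = 6989 − 8056 = −1067 kJ

ΔH ≈ −1067 kJ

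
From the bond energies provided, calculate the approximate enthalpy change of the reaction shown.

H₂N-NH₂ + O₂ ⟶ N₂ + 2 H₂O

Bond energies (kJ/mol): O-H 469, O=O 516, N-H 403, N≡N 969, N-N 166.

Bonds broken (reactants):
  N-H: 4 × 403 = 1612
  N-N: 1 × 166 = 166
  O=O: 1 × 516 = 516
  Σ(broken) = 2294 kJ
Bonds formed (products):
  N≡N: 1 × 969 = 969
  O-H: 4 × 469 = 1876
  Σ(formed) = 2845 kJ
ΔH = Σ(broken) − Σ(formed) = 2294 − 2845 = −551 kJ

ΔH ≈ −551 kJ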